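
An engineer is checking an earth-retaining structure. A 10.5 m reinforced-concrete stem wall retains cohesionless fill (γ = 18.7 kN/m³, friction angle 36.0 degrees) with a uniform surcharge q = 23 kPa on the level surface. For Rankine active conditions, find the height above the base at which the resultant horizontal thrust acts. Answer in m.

K_a = 0.2596.
Triangular part P₁ = ½K_aγH² = 267.6 at H/3 = 3.500 m; rectangular part P₂ = K_a q H = 62.70 at H/2 = 5.250 m.
ȳ = (P₁·3.500 + P₂·5.250)/(P₁+P₂) = 3.832 m.

3.83 m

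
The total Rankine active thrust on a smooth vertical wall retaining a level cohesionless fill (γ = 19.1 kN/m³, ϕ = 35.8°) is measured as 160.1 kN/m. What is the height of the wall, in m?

K_a = 0.2619. P_a = ½ K_a γ H² ⇒ H = √(2P_a/(K_a γ)).
H = √(2×160.1/(0.2619×19.1)) = 8.001 m.

8.00 m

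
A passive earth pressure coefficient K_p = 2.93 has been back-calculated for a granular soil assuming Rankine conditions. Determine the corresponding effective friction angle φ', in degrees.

29.4°

K_p = (1+sin φ)/(1−sin φ) ⇒ sin φ = (K_p − 1)/(K_p + 1) = 0.4911.
φ = arcsin(0.4911) = 29.41°.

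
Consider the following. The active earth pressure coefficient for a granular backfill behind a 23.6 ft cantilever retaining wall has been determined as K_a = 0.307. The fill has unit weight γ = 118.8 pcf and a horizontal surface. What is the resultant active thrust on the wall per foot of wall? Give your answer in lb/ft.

P = ½ K_a γ H² = 0.5 × 0.307 × 118.8 × 23.6² = 10160 lb/ft.

10200 lb/ft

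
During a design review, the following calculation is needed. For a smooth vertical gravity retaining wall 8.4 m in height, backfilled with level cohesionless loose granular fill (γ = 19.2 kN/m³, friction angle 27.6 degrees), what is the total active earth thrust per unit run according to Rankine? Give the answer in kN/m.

K_a = tan²(45° − φ/2) = 0.3668.
P_a = ½ K_a γ H² = 0.5 × 0.3668 × 19.2 × 8.4² = 248.4 kN/m.

248 kN/m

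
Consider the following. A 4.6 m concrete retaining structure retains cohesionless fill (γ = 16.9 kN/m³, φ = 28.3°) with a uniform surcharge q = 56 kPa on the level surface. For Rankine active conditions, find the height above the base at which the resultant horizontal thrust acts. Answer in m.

1.99 m

K_a = 0.3568.
Triangular part P₁ = ½K_aγH² = 63.79 at H/3 = 1.533 m; rectangular part P₂ = K_a q H = 91.90 at H/2 = 2.300 m.
ȳ = (P₁·1.533 + P₂·2.300)/(P₁+P₂) = 1.986 m.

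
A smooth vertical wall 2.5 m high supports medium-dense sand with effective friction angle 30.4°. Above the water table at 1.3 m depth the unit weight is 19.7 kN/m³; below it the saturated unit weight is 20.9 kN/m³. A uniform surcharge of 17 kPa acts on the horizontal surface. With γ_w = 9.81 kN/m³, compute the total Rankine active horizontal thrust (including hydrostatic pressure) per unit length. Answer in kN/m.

39.2 kN/m

K_a = tan²(45° − φ/2) = 0.3280.
γ' = 20.9 − 9.81 = 11.09 kN/m³. h₂ = H − d_w = 1.2 m.
σ'_h: at surface K_a·q = 5.576; at WT K_a(q+γd_w) = 13.98; at base K_a(q+γd_w+γ'h₂) = 18.34 kPa.
P₁ = ½(5.576+13.98)×1.3 = 12.71; P₂ = ½(13.98+18.34)×1.2 = 19.39; P_w = ½γ_w h₂² = 7.063.
Total = 12.71+19.39+7.063 = 39.16 kN/m.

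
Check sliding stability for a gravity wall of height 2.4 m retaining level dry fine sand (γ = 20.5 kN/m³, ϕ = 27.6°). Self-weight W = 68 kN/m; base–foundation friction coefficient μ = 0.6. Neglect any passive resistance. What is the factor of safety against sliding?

1.88

K_a = tan²(45° − 27.6°/2) = 0.3668.
P_a = ½K_aγH² = 0.5×0.3668×20.5×2.4² = 21.65 kN/m, acting at H/3 = 0.8000 m above the base.
FS_sliding = μW / P_a = 0.6×68 / 21.65 = 1.884.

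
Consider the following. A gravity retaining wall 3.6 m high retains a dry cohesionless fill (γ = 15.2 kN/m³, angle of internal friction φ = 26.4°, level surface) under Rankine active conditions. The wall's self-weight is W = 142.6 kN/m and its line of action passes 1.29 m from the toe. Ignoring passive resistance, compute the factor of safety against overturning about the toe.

4.05

K_a = tan²(45° − 26.4°/2) = 0.3844.
P_a = ½K_aγH² = 0.5×0.3844×15.2×3.6² = 37.87 kN/m, acting at H/3 = 1.200 m above the base.
Overturning moment M_o = P_a × H/3 = 37.87 × 1.200 = 45.44.
Resisting moment M_r = W × 1.29 = 142.6 × 1.29 = 184.0.
FS_overturning = M_r/M_o = 184.0/45.44 = 4.048.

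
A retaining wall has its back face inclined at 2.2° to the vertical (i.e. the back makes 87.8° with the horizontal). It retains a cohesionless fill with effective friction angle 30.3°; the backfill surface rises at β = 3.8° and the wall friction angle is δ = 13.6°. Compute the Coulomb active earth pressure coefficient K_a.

K_a = sin²(α+φ) / [sin²α · sin(α−δ) · (1 + √{sin(φ+δ)sin(φ−β) / (sin(α−δ)sin(α+β))})²].
With α = 87.8°, φ = 30.3°, δ = 13.6°, β = 3.8°: K_a = 0.3298.

0.330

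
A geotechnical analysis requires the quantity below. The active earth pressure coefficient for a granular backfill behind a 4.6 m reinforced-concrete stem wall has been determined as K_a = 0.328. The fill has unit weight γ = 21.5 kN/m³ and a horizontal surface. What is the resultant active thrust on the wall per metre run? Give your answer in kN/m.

74.6 kN/m

P = ½ K_a γ H² = 0.5 × 0.328 × 21.5 × 4.6² = 74.61 kN/m.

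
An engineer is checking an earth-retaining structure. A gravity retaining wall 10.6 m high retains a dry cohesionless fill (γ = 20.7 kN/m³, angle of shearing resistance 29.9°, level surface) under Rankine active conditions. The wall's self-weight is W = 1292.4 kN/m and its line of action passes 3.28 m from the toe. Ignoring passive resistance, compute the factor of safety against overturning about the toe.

3.08

K_a = tan²(45° − 29.9°/2) = 0.3347.
P_a = ½K_aγH² = 0.5×0.3347×20.7×10.6² = 389.2 kN/m, acting at H/3 = 3.533 m above the base.
Overturning moment M_o = P_a × H/3 = 389.2 × 3.533 = 1375.
Resisting moment M_r = W × 3.28 = 1292.4 × 3.28 = 4239.
FS_overturning = M_r/M_o = 4239/1375 = 3.083.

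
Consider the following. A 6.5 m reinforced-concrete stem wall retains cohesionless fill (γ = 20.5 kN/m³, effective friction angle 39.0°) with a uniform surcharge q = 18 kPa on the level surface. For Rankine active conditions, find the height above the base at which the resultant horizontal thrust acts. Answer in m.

K_a = 0.2275.
Triangular part P₁ = ½K_aγH² = 98.52 at H/3 = 2.167 m; rectangular part P₂ = K_a q H = 26.62 at H/2 = 3.250 m.
ȳ = (P₁·2.167 + P₂·3.250)/(P₁+P₂) = 2.397 m.

2.40 m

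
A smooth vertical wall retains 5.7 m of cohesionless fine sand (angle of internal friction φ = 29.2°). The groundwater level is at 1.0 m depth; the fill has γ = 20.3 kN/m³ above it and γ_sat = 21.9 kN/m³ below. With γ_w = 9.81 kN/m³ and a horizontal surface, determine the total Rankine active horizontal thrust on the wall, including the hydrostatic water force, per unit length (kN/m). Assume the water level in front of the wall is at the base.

191 kN/m

K_a = tan²(45° − φ/2) = 0.3442.
γ' = 21.9 − 9.81 = 12.09 kN/m³. Depth below WT = 4.7 m.
σ'_h at WT = K_a γ d_w = 6.988 kPa; at base = 6.988 + K_a γ' × 4.7 = 26.55 kPa.
P₁ (0–1.0 m) = ½×6.988×1.0 = 3.494. P₂ (1.0–5.7 m) = ½(6.988+26.55)×4.7 = 78.81.
P_w = ½ γ_w h₂² = 0.5×9.81×4.7² = 108.4. Total = 3.494+78.81+108.4 = 190.7 kN/m.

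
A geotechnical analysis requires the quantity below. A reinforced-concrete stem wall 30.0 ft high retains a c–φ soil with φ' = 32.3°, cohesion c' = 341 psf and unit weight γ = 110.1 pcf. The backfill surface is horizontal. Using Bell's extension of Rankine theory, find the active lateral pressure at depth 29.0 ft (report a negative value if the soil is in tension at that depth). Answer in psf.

593 psf

K_a = (1 − sin φ)/(1 + sin φ) = 0.3035.
σ_a = K_a γ z − 2c√K_a = 0.3035×110.1×29.0 − 2×341×0.5509 = 593.3 psf.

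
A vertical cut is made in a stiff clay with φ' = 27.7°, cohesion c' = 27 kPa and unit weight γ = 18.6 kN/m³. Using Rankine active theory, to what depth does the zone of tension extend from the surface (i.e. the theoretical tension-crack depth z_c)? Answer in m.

K_a = tan²(45° − 27.7°/2) = 0.3653; √K_a = 0.6044.
The active pressure is zero where K_a γ z = 2c√K_a, so z_c = 2c/(γ√K_a) = 2×27/(18.6×0.6044) = 4.803 m.

4.80 m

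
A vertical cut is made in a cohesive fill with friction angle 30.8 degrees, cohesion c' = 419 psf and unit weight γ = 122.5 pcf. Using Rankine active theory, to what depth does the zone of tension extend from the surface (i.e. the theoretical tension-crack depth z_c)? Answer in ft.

K_a = tan²(45° − 30.8°/2) = 0.3227; √K_a = 0.5681.
The active pressure is zero where K_a γ z = 2c√K_a, so z_c = 2c/(γ√K_a) = 2×419/(122.5×0.5681) = 12.04 ft.

12.0 ft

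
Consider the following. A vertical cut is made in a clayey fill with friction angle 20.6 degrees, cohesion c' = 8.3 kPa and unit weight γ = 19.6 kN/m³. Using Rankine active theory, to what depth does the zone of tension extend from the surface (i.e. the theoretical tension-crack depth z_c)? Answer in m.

1.22 m

K_a = tan²(45° − 20.6°/2) = 0.4795; √K_a = 0.6924.
The active pressure is zero where K_a γ z = 2c√K_a, so z_c = 2c/(γ√K_a) = 2×8.3/(19.6×0.6924) = 1.223 m.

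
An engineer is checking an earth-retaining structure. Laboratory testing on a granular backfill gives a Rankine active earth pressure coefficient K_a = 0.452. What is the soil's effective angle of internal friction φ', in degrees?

22.2°

K_a = tan²(45° − φ/2) ⇒ 45° − φ/2 = arctan(√0.452) = 33.91°.
φ = 2(45° − 33.91°) = 22.17°.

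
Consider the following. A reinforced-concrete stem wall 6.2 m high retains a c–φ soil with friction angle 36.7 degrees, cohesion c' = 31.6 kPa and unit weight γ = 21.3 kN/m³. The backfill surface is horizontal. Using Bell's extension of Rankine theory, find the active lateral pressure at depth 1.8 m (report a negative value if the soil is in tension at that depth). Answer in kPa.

-22.1 kPa

K_a = (1 − sin φ)/(1 + sin φ) = 0.2519.
σ_a = K_a γ z − 2c√K_a = 0.2519×21.3×1.8 − 2×31.6×0.5019 = -22.06 kPa.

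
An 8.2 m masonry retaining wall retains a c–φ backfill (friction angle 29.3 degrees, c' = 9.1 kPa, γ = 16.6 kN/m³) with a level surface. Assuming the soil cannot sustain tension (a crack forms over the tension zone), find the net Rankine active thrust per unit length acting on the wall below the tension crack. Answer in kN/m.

114 kN/m

K_a = 0.3428; √K_a = 0.5855.
Tension-crack depth z_c = 2c/(γ√K_a) = 2×9.1/(16.6×0.5855) = 1.872 m.
σ_a at base = K_a γ H − 2c√K_a = 0.3428×16.6×8.2 − 2×9.1×0.5855 = 36.01 kPa.
P_a = ½ × 36.01 × (H − z_c) = 0.5×36.01×6.328 = 113.9 kN/m.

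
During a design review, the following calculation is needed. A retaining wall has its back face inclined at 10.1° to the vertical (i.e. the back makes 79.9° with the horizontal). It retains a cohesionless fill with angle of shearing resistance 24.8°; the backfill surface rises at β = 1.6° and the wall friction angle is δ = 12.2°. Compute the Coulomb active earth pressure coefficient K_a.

0.458

K_a = sin²(α+φ) / [sin²α · sin(α−δ) · (1 + √{sin(φ+δ)sin(φ−β) / (sin(α−δ)sin(α+β))})²].
With α = 79.9°, φ = 24.8°, δ = 12.2°, β = 1.6°: K_a = 0.4582.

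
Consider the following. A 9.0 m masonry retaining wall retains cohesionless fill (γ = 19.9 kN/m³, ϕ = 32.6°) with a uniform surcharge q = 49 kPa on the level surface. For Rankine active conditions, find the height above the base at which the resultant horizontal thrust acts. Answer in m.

3.53 m

K_a = 0.2997.
Triangular part P₁ = ½K_aγH² = 241.6 at H/3 = 3.000 m; rectangular part P₂ = K_a q H = 132.2 at H/2 = 4.500 m.
ȳ = (P₁·3.000 + P₂·4.500)/(P₁+P₂) = 3.530 m.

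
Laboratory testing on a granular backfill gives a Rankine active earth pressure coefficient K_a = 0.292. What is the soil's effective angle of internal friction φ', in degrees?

K_a = tan²(45° − φ/2) ⇒ 45° − φ/2 = arctan(√0.292) = 28.39°.
φ = 2(45° − 28.39°) = 33.23°.

33.2°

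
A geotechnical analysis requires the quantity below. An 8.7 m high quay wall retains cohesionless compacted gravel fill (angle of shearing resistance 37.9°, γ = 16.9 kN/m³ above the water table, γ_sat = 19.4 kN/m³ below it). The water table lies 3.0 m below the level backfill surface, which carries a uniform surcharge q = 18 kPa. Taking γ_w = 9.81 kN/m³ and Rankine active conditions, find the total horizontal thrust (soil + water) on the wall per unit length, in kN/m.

K_a = tan²(45° − φ/2) = 0.2389.
γ' = 19.4 − 9.81 = 9.590 kN/m³. h₂ = H − d_w = 5.7 m.
σ'_h: at surface K_a·q = 4.301; at WT K_a(q+γd_w) = 16.42; at base K_a(q+γd_w+γ'h₂) = 29.48 kPa.
P₁ = ½(4.301+16.42)×3.0 = 31.07; P₂ = ½(16.42+29.48)×5.7 = 130.8; P_w = ½γ_w h₂² = 159.4.
Total = 31.07+130.8+159.4 = 321.2 kN/m.

321 kN/m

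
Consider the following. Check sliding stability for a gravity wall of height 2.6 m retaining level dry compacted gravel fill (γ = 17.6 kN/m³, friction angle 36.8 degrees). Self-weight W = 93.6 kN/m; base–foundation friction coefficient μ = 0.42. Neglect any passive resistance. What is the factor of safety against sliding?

2.64

K_a = tan²(45° − 36.8°/2) = 0.2508.
P_a = ½K_aγH² = 0.5×0.2508×17.6×2.6² = 14.92 kN/m, acting at H/3 = 0.8667 m above the base.
FS_sliding = μW / P_a = 0.42×93.6 / 14.92 = 2.635.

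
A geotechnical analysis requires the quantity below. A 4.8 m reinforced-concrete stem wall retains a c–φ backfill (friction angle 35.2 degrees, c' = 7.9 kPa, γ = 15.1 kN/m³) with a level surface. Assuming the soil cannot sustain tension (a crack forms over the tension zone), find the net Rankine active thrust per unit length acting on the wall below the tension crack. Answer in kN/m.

K_a = 0.2687; √K_a = 0.5184.
Tension-crack depth z_c = 2c/(γ√K_a) = 2×7.9/(15.1×0.5184) = 2.019 m.
σ_a at base = K_a γ H − 2c√K_a = 0.2687×15.1×4.8 − 2×7.9×0.5184 = 11.28 kPa.
P_a = ½ × 11.28 × (H − z_c) = 0.5×11.28×2.781 = 15.69 kN/m.

15.7 kN/m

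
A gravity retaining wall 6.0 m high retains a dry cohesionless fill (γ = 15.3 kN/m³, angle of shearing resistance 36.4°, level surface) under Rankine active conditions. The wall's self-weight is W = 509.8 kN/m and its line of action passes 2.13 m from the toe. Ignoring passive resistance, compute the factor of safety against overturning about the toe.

K_a = tan²(45° − 36.4°/2) = 0.2552.
P_a = ½K_aγH² = 0.5×0.2552×15.3×6.0² = 70.27 kN/m, acting at H/3 = 2.000 m above the base.
Overturning moment M_o = P_a × H/3 = 70.27 × 2.000 = 140.5.
Resisting moment M_r = W × 2.13 = 509.8 × 2.13 = 1086.
FS_overturning = M_r/M_o = 1086/140.5 = 7.726.

7.73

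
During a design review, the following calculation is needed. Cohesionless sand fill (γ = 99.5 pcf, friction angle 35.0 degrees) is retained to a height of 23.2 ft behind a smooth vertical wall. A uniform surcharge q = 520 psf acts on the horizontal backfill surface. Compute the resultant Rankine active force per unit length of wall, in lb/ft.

10500 lb/ft

K_a = tan²(45° − φ/2) = 0.2710.
Soil triangle: ½ K_a γ H² = 0.5×0.2710×99.5×23.2² = 7256 lb/ft.
Surcharge rectangle: K_a q H = 0.2710×520×23.2 = 3269 lb/ft.
Total = 7256 + 3269 = 10530 lb/ft.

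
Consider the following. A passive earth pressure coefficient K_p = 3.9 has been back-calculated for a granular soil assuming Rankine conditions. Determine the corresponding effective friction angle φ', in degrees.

36.3°

K_p = (1+sin φ)/(1−sin φ) ⇒ sin φ = (K_p − 1)/(K_p + 1) = 0.5918.
φ = arcsin(0.5918) = 36.29°.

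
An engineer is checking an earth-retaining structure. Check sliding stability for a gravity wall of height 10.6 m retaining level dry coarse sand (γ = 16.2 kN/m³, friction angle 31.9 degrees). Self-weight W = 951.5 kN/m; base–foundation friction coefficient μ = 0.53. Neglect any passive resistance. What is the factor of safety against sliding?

1.80

K_a = tan²(45° − 31.9°/2) = 0.3085.
P_a = ½K_aγH² = 0.5×0.3085×16.2×10.6² = 280.8 kN/m, acting at H/3 = 3.533 m above the base.
FS_sliding = μW / P_a = 0.53×951.5 / 280.8 = 1.796.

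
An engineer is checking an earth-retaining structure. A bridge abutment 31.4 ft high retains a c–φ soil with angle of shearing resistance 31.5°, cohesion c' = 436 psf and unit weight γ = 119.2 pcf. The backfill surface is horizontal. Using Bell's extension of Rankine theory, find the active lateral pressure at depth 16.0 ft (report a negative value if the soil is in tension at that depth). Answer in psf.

110 psf

K_a = (1 − sin φ)/(1 + sin φ) = 0.3136.
σ_a = K_a γ z − 2c√K_a = 0.3136×119.2×16.0 − 2×436×0.5600 = 109.8 psf.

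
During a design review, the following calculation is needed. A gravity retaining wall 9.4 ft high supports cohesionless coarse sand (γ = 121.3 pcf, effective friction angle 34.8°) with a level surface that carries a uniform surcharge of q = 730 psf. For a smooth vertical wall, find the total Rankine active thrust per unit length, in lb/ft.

K_a = tan²(45° − φ/2) = 0.2733.
Soil triangle: ½ K_a γ H² = 0.5×0.2733×121.3×9.4² = 1465 lb/ft.
Surcharge rectangle: K_a q H = 0.2733×730×9.4 = 1875 lb/ft.
Total = 1465 + 1875 = 3340 lb/ft.

3340 lb/ft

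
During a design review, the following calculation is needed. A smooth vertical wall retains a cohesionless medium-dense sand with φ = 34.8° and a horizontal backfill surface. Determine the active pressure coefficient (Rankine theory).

K_a = (1 − sin φ)/(1 + sin φ) = (1 − sin 34.8°)/(1 + sin 34.8°) = 0.2733.

0.273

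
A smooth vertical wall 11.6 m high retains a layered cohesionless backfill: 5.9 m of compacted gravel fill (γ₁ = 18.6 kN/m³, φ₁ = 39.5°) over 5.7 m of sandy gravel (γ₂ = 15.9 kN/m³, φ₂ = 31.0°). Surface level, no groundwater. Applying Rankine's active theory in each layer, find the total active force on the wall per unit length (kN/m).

355 kN/m

K_a1 = tan²(45°−39.5°/2) = 0.2224; K_a2 = tan²(45°−31.0°/2) = 0.3201.
Layer 1: σ at base = K_a1 γ₁ h₁ = 24.41 kPa; P₁ = ½×24.41×5.9 = 72.01.
Layer 2: σ_v at top = γ₁h₁ = 109.7; σ_h top = K_a2×109.7 = 35.13; σ_h base = K_a2×(109.7+15.9×5.7) = 64.14.
P₂ = ½(35.13+64.14)×5.7 = 282.9. Total P_a = 72.01+282.9 = 354.9 kN/m.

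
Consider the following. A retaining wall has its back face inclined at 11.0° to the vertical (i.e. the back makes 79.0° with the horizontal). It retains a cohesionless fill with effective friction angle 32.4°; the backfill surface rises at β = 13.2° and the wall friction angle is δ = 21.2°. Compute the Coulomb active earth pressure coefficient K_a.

K_a = sin²(α+φ) / [sin²α · sin(α−δ) · (1 + √{sin(φ+δ)sin(φ−β) / (sin(α−δ)sin(α+β))})²].
With α = 79.0°, φ = 32.4°, δ = 21.2°, β = 13.2°: K_a = 0.4371.

0.437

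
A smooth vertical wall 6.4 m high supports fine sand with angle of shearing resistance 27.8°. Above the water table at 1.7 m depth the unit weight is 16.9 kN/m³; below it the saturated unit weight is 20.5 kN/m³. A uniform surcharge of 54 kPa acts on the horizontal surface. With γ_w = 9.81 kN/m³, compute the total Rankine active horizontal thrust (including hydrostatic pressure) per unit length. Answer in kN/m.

K_a = tan²(45° − φ/2) = 0.3639.
γ' = 20.5 − 9.81 = 10.69 kN/m³. h₂ = H − d_w = 4.7 m.
σ'_h: at surface K_a·q = 19.65; at WT K_a(q+γd_w) = 30.11; at base K_a(q+γd_w+γ'h₂) = 48.39 kPa.
P₁ = ½(19.65+30.11)×1.7 = 42.29; P₂ = ½(30.11+48.39)×4.7 = 184.5; P_w = ½γ_w h₂² = 108.4.
Total = 42.29+184.5+108.4 = 335.1 kN/m.

335 kN/m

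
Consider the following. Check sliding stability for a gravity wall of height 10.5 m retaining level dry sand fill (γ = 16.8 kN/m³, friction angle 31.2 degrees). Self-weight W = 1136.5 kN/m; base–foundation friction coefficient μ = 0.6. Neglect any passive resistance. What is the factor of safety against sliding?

K_a = tan²(45° − 31.2°/2) = 0.3175.
P_a = ½K_aγH² = 0.5×0.3175×16.8×10.5² = 294.0 kN/m, acting at H/3 = 3.500 m above the base.
FS_sliding = μW / P_a = 0.6×1136.5 / 294.0 = 2.319.

2.32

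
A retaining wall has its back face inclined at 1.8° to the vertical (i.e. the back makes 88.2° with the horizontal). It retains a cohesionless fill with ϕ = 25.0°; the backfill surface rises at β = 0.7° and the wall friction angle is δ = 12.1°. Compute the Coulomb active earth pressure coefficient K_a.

K_a = sin²(α+φ) / [sin²α · sin(α−δ) · (1 + √{sin(φ+δ)sin(φ−β) / (sin(α−δ)sin(α+β))})²].
With α = 88.2°, φ = 25.0°, δ = 12.1°, β = 0.7°: K_a = 0.3842.

0.384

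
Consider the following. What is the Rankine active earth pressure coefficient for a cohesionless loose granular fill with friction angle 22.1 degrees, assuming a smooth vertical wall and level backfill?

K_a = tan²(45° − φ/2) = tan²(33.95°) = 0.4533.

0.453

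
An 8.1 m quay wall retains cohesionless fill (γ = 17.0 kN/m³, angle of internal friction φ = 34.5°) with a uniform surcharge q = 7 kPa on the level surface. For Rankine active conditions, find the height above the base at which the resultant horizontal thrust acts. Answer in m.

K_a = 0.2768.
Triangular part P₁ = ½K_aγH² = 154.4 at H/3 = 2.700 m; rectangular part P₂ = K_a q H = 15.70 at H/2 = 4.050 m.
ȳ = (P₁·2.700 + P₂·4.050)/(P₁+P₂) = 2.825 m.

2.82 m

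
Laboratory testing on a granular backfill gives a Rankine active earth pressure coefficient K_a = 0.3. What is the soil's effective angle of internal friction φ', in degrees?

32.6°

K_a = tan²(45° − φ/2) ⇒ 45° − φ/2 = arctan(√0.3) = 28.71°.
φ = 2(45° − 28.71°) = 32.58°.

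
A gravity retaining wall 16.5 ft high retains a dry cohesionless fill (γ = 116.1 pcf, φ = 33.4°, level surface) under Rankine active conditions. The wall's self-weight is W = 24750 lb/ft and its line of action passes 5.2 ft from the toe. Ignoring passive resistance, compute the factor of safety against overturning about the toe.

K_a = tan²(45° − 33.4°/2) = 0.2899.
P_a = ½K_aγH² = 0.5×0.2899×116.1×16.5² = 4582 lb/ft, acting at H/3 = 5.500 ft above the base.
Overturning moment M_o = P_a × H/3 = 4582 × 5.500 = 25200.
Resisting moment M_r = W × 5.2 = 24750 × 5.2 = 128700.
FS_overturning = M_r/M_o = 128700/25200 = 5.107.

5.11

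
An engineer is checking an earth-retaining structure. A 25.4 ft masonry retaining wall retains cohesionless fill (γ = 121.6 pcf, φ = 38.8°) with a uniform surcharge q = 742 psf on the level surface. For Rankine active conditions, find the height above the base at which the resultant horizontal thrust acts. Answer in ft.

K_a = 0.2296.
Triangular part P₁ = ½K_aγH² = 9004 at H/3 = 8.467 ft; rectangular part P₂ = K_a q H = 4326 at H/2 = 12.70 ft.
ȳ = (P₁·8.467 + P₂·12.70)/(P₁+P₂) = 9.841 ft.

9.84 ft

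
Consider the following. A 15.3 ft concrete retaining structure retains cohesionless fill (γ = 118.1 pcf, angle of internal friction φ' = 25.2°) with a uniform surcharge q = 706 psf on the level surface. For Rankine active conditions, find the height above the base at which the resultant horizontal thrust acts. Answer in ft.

6.22 ft

K_a = 0.4027.
Triangular part P₁ = ½K_aγH² = 5567 at H/3 = 5.100 ft; rectangular part P₂ = K_a q H = 4350 at H/2 = 7.650 ft.
ȳ = (P₁·5.100 + P₂·7.650)/(P₁+P₂) = 6.219 ft.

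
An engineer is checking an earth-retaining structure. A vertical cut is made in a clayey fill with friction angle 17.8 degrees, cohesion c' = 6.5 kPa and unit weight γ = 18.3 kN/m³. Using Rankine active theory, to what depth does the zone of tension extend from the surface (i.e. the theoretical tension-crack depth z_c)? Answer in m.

K_a = tan²(45° − 17.8°/2) = 0.5318; √K_a = 0.7292.
The active pressure is zero where K_a γ z = 2c√K_a, so z_c = 2c/(γ√K_a) = 2×6.5/(18.3×0.7292) = 0.9742 m.

0.974 m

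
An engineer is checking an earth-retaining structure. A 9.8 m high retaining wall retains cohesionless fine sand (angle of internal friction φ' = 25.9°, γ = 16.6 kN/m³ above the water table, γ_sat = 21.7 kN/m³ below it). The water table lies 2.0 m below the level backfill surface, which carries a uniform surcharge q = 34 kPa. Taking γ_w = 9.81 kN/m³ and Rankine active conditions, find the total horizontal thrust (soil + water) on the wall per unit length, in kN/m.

K_a = tan²(45° − φ/2) = 0.3920.
γ' = 21.7 − 9.81 = 11.89 kN/m³. h₂ = H − d_w = 7.8 m.
σ'_h: at surface K_a·q = 13.33; at WT K_a(q+γd_w) = 26.34; at base K_a(q+γd_w+γ'h₂) = 62.69 kPa.
P₁ = ½(13.33+26.34)×2.0 = 39.67; P₂ = ½(26.34+62.69)×7.8 = 347.2; P_w = ½γ_w h₂² = 298.4.
Total = 39.67+347.2+298.4 = 685.3 kN/m.

685 kN/m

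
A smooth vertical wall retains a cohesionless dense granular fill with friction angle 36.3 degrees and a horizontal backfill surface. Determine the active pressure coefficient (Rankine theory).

0.256

K_a = tan²(45° − φ/2) = tan²(26.85°) = 0.2563.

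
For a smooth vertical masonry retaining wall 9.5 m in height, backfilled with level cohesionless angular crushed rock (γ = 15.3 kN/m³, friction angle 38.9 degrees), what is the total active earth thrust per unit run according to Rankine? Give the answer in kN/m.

K_a = tan²(45° − φ/2) = 0.2285.
P_a = ½ K_a γ H² = 0.5 × 0.2285 × 15.3 × 9.5² = 157.8 kN/m.

158 kN/m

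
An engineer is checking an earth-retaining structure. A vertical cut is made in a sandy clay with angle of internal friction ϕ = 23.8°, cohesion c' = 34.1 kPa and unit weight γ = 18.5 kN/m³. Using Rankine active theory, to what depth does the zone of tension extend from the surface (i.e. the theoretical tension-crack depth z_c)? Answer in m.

5.66 m

K_a = tan²(45° − 23.8°/2) = 0.4250; √K_a = 0.6519.
The active pressure is zero where K_a γ z = 2c√K_a, so z_c = 2c/(γ√K_a) = 2×34.1/(18.5×0.6519) = 5.655 m.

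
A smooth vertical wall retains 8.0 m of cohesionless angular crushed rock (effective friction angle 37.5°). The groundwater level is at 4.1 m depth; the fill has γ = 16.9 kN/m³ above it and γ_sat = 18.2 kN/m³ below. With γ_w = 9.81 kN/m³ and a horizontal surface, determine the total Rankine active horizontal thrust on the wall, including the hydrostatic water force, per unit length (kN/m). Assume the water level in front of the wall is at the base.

K_a = tan²(45° − φ/2) = 0.2432.
γ' = 18.2 − 9.81 = 8.390 kN/m³. Depth below WT = 3.9 m.
σ'_h at WT = K_a γ d_w = 16.85 kPa; at base = 16.85 + K_a γ' × 3.9 = 24.81 kPa.
P₁ (0–4.1 m) = ½×16.85×4.1 = 34.54. P₂ (4.1–8.0 m) = ½(16.85+24.81)×3.9 = 81.24.
P_w = ½ γ_w h₂² = 0.5×9.81×3.9² = 74.61. Total = 34.54+81.24+74.61 = 190.4 kN/m.

190 kN/m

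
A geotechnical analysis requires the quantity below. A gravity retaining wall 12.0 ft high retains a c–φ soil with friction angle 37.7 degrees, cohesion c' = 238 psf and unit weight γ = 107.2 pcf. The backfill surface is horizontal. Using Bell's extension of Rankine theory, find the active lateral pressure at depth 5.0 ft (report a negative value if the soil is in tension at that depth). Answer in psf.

K_a = (1 − sin φ)/(1 + sin φ) = 0.2411.
σ_a = K_a γ z − 2c√K_a = 0.2411×107.2×5.0 − 2×238×0.4910 = -104.5 psf.

-104 psf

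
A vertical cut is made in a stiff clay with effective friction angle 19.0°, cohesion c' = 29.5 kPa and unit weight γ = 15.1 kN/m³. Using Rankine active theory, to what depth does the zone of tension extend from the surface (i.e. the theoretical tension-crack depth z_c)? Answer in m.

5.48 m

K_a = tan²(45° − 19.0°/2) = 0.5088; √K_a = 0.7133.
The active pressure is zero where K_a γ z = 2c√K_a, so z_c = 2c/(γ√K_a) = 2×29.5/(15.1×0.7133) = 5.478 m.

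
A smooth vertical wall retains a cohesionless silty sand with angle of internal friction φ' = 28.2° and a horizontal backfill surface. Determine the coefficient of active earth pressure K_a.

0.358

K_a = (1 − sin φ)/(1 + sin φ) = (1 − sin 28.2°)/(1 + sin 28.2°) = 0.3582.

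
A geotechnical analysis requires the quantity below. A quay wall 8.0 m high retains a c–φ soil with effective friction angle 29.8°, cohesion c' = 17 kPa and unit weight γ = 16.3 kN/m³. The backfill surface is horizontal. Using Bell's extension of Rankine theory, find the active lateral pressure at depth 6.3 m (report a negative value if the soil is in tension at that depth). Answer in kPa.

14.8 kPa

K_a = (1 − sin φ)/(1 + sin φ) = 0.3360.
σ_a = K_a γ z − 2c√K_a = 0.3360×16.3×6.3 − 2×17×0.5797 = 14.80 kPa.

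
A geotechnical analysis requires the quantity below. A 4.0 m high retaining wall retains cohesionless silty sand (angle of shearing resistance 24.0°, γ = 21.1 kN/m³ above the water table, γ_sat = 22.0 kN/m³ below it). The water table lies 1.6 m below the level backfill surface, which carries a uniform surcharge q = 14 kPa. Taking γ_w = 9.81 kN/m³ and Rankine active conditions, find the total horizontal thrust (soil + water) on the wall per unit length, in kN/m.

K_a = tan²(45° − φ/2) = 0.4217.
γ' = 22.0 − 9.81 = 12.19 kN/m³. h₂ = H − d_w = 2.4 m.
σ'_h: at surface K_a·q = 5.904; at WT K_a(q+γd_w) = 20.14; at base K_a(q+γd_w+γ'h₂) = 32.48 kPa.
P₁ = ½(5.904+20.14)×1.6 = 20.84; P₂ = ½(20.14+32.48)×2.4 = 63.15; P_w = ½γ_w h₂² = 28.25.
Total = 20.84+63.15+28.25 = 112.2 kN/m.

112 kN/m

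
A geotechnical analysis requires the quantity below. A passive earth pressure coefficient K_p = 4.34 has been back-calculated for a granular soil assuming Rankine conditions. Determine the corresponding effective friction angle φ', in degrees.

K_p = (1+sin φ)/(1−sin φ) ⇒ sin φ = (K_p − 1)/(K_p + 1) = 0.6255.
φ = arcsin(0.6255) = 38.72°.

38.7°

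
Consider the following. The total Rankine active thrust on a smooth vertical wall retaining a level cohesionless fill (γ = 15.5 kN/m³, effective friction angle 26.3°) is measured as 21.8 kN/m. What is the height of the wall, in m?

K_a = 0.3859. P_a = ½ K_a γ H² ⇒ H = √(2P_a/(K_a γ)).
H = √(2×21.8/(0.3859×15.5)) = 2.700 m.

2.70 m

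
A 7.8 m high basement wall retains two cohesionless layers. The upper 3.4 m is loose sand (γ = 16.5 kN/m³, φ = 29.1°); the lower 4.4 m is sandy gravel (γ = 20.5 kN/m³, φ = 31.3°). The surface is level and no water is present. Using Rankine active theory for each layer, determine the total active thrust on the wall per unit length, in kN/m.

174 kN/m

K_a1 = tan²(45°−29.1°/2) = 0.3456; K_a2 = tan²(45°−31.3°/2) = 0.3162.
Layer 1: σ at base = K_a1 γ₁ h₁ = 19.39 kPa; P₁ = ½×19.39×3.4 = 32.96.
Layer 2: σ_v at top = γ₁h₁ = 56.10; σ_h top = K_a2×56.10 = 17.74; σ_h base = K_a2×(56.10+20.5×4.4) = 46.26.
P₂ = ½(17.74+46.26)×4.4 = 140.8. Total P_a = 32.96+140.8 = 173.8 kN/m.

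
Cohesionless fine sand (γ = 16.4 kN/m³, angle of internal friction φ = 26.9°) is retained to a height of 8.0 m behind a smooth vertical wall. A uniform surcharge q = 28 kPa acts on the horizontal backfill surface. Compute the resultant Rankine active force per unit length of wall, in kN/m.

282 kN/m

K_a = tan²(45° − φ/2) = 0.3770.
Soil triangle: ½ K_a γ H² = 0.5×0.3770×16.4×8.0² = 197.8 kN/m.
Surcharge rectangle: K_a q H = 0.3770×28×8.0 = 84.45 kN/m.
Total = 197.8 + 84.45 = 282.3 kN/m.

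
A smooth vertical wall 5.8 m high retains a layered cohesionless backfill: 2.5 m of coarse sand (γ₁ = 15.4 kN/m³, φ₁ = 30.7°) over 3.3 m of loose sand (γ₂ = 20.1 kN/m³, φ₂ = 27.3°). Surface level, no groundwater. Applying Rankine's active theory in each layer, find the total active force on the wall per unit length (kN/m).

K_a1 = tan²(45°−30.7°/2) = 0.3240; K_a2 = tan²(45°−27.3°/2) = 0.3711.
Layer 1: σ at base = K_a1 γ₁ h₁ = 12.48 kPa; P₁ = ½×12.48×2.5 = 15.59.
Layer 2: σ_v at top = γ₁h₁ = 38.50; σ_h top = K_a2×38.50 = 14.29; σ_h base = K_a2×(38.50+20.1×3.3) = 38.91.
P₂ = ½(14.29+38.91)×3.3 = 87.77. Total P_a = 15.59+87.77 = 103.4 kN/m.

103 kN/m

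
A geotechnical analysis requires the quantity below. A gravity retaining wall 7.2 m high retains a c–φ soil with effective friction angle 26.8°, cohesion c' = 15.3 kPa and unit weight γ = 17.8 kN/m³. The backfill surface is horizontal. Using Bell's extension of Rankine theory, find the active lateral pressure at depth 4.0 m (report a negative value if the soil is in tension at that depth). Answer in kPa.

8.12 kPa

K_a = (1 − sin φ)/(1 + sin φ) = 0.3785.
σ_a = K_a γ z − 2c√K_a = 0.3785×17.8×4.0 − 2×15.3×0.6152 = 8.122 kPa.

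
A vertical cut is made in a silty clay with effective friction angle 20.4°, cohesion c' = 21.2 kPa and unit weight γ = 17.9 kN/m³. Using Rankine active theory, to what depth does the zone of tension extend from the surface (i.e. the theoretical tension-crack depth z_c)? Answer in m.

3.41 m

K_a = tan²(45° − 20.4°/2) = 0.4831; √K_a = 0.6950.
The active pressure is zero where K_a γ z = 2c√K_a, so z_c = 2c/(γ√K_a) = 2×21.2/(17.9×0.6950) = 3.408 m.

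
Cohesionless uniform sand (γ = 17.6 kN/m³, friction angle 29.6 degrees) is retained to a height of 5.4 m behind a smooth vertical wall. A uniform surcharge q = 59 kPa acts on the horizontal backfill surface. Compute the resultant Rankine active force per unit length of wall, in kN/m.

K_a = tan²(45° − φ/2) = 0.3387.
Soil triangle: ½ K_a γ H² = 0.5×0.3387×17.6×5.4² = 86.92 kN/m.
Surcharge rectangle: K_a q H = 0.3387×59×5.4 = 107.9 kN/m.
Total = 86.92 + 107.9 = 194.8 kN/m.

195 kN/m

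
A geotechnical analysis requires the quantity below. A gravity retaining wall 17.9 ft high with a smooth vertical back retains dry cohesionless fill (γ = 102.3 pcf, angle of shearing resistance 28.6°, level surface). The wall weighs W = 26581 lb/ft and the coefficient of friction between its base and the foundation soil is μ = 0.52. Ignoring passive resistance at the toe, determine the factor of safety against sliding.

K_a = tan²(45° − 28.6°/2) = 0.3525.
P_a = ½K_aγH² = 0.5×0.3525×102.3×17.9² = 5778 lb/ft, acting at H/3 = 5.967 ft above the base.
FS_sliding = μW / P_a = 0.52×26581 / 5778 = 2.392.

2.39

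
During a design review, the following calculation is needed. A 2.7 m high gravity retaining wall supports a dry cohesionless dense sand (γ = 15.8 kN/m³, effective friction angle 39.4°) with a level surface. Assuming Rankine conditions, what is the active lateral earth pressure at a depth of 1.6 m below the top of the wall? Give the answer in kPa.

K_a = (1 − sin φ)/(1 + sin φ) = 0.2234.
σ_h = K_a γ z = 0.2234 × 15.8 × 1.6 = 5.649 kPa.

5.65 kPa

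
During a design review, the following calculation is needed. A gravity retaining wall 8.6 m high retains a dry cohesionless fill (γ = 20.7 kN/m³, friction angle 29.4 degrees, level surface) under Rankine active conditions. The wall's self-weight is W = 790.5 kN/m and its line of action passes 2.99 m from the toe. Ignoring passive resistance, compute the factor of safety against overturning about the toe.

3.15

K_a = tan²(45° − 29.4°/2) = 0.3415.
P_a = ½K_aγH² = 0.5×0.3415×20.7×8.6² = 261.4 kN/m, acting at H/3 = 2.867 m above the base.
Overturning moment M_o = P_a × H/3 = 261.4 × 2.867 = 749.3.
Resisting moment M_r = W × 2.99 = 790.5 × 2.99 = 2364.
FS_overturning = M_r/M_o = 2364/749.3 = 3.154.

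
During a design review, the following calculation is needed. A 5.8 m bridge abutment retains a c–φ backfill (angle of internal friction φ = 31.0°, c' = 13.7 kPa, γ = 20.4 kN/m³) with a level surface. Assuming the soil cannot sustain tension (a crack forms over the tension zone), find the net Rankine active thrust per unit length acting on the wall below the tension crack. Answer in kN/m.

K_a = 0.3201; √K_a = 0.5658.
Tension-crack depth z_c = 2c/(γ√K_a) = 2×13.7/(20.4×0.5658) = 2.374 m.
σ_a at base = K_a γ H − 2c√K_a = 0.3201×20.4×5.8 − 2×13.7×0.5658 = 22.37 kPa.
P_a = ½ × 22.37 × (H − z_c) = 0.5×22.37×3.426 = 38.32 kN/m.

38.3 kN/m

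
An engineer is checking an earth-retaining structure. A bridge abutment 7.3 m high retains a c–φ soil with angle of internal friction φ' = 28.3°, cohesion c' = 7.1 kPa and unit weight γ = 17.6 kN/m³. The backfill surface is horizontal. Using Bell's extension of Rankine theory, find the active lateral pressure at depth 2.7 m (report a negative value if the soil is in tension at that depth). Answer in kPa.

8.47 kPa

K_a = (1 − sin φ)/(1 + sin φ) = 0.3568.
σ_a = K_a γ z − 2c√K_a = 0.3568×17.6×2.7 − 2×7.1×0.5973 = 8.472 kPa.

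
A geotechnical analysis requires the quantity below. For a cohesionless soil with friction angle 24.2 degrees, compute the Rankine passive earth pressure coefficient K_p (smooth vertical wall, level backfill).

K_p = (1 + sin φ)/(1 − sin φ) = tan²(45° + 24.2°/2) = 2.389.

2.39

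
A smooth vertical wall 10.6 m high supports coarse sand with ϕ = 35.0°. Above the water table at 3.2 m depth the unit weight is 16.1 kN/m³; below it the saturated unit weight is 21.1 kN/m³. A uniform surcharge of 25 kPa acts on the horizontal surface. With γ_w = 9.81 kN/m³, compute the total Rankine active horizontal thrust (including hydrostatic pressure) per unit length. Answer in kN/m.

550 kN/m

K_a = tan²(45° − φ/2) = 0.2710.
γ' = 21.1 − 9.81 = 11.29 kN/m³. h₂ = H − d_w = 7.4 m.
σ'_h: at surface K_a·q = 6.775; at WT K_a(q+γd_w) = 20.74; at base K_a(q+γd_w+γ'h₂) = 43.38 kPa.
P₁ = ½(6.775+20.74)×3.2 = 44.02; P₂ = ½(20.74+43.38)×7.4 = 237.2; P_w = ½γ_w h₂² = 268.6.
Total = 44.02+237.2+268.6 = 549.8 kN/m.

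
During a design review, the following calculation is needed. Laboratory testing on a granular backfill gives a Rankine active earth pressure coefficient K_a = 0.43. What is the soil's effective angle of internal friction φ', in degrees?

K_a = tan²(45° − φ/2) ⇒ 45° − φ/2 = arctan(√0.43) = 33.25°.
φ = 2(45° − 33.25°) = 23.49°.

23.5°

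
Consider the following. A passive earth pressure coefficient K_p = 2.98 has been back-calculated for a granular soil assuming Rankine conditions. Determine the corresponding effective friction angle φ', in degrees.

29.8°

K_p = (1+sin φ)/(1−sin φ) ⇒ sin φ = (K_p − 1)/(K_p + 1) = 0.4975.
φ = arcsin(0.4975) = 29.83°.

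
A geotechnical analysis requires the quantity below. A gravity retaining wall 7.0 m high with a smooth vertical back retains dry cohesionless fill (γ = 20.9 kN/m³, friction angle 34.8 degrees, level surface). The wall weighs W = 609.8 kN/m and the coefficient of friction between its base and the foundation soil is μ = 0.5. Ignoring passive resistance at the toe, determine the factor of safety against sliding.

2.18

K_a = tan²(45° − 34.8°/2) = 0.2733.
P_a = ½K_aγH² = 0.5×0.2733×20.9×7.0² = 139.9 kN/m, acting at H/3 = 2.333 m above the base.
FS_sliding = μW / P_a = 0.5×609.8 / 139.9 = 2.179.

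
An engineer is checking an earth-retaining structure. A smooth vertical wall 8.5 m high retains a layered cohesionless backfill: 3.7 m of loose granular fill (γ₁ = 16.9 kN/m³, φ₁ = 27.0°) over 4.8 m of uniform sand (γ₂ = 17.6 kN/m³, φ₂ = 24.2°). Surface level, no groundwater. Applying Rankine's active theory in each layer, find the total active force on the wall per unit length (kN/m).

K_a1 = tan²(45°−27.0°/2) = 0.3755; K_a2 = tan²(45°−24.2°/2) = 0.4185.
Layer 1: σ at base = K_a1 γ₁ h₁ = 23.48 kPa; P₁ = ½×23.48×3.7 = 43.44.
Layer 2: σ_v at top = γ₁h₁ = 62.53; σ_h top = K_a2×62.53 = 26.17; σ_h base = K_a2×(62.53+17.6×4.8) = 61.53.
P₂ = ½(26.17+61.53)×4.8 = 210.5. Total P_a = 43.44+210.5 = 253.9 kN/m.

254 kN/m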